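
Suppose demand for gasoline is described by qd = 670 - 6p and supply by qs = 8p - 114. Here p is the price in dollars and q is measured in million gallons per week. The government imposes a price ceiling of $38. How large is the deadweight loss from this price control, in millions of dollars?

In a free market, 670 - 6p = 8p - 114 gives the equilibrium p* = 56, q* = 334.
The ceiling of 38 is below the equilibrium price 56, so it binds.
At p = 38: qd = 670 - 6·38 = 442 and qs = 8·38 - 114 = 190.
Quantity traded falls to 190. At q = 190 the demand price is (670 - 190)/6 = 80 and the supply price is (114 + 190)/8 = 38.
Deadweight loss = ½ · (80 - 38) · (334 - 190) = ½ · 42 · 144 = 3024.

3024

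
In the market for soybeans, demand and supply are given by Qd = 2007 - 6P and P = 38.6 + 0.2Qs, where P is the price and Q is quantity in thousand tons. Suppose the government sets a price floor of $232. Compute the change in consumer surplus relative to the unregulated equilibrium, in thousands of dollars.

Rearranging supply gives Qs = 5P - 193. In a free market, 2007 - 6P = 5P - 193 gives the equilibrium P* = 200, Q* = 807.
Since 232 > 200, the floor is binding.
At P = 232: Qd = 2007 - 6·232 = 615 and Qs = 5·232 - 193 = 967.
Consumer surplus without the control is ½ · (334.5 - 200) · 807 = 54270.75.
With the floor, consumers buy 615 units at 232, so CS = ½ · (334.5 - 232) · 615 = 31518.75.
Change in consumer surplus = 31518.75 - 54270.75 = -22752.

-22752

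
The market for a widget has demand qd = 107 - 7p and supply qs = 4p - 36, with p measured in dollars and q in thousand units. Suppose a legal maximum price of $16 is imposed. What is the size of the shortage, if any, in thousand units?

0

Equilibrium: 107 - 7p = 4p - 36, so 143 = 11p and p* = 13, q* = 16.
Since 16 is above p* = 13, the ceiling does not bind and the free-market outcome prevails.
Since the control does not bind, there is no shortage.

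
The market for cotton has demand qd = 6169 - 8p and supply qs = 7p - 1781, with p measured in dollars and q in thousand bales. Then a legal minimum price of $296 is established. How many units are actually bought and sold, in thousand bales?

In a free market, 6169 - 8p = 7p - 1781 gives the equilibrium p* = 530, q* = 1929.
Since 296 is below p* = 530, the floor does not bind and the free-market outcome prevails.

1929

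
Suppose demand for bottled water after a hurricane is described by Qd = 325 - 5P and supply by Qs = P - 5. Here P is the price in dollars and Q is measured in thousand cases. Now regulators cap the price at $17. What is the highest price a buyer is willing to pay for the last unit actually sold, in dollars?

Without the control the market clears where 325 - 5P = P - 5, i.e. P* = 55 and Q* = 50.
The ceiling of 17 is below the equilibrium price 55, so it binds.
At P = 17: Qd = 325 - 5·17 = 240 and Qs = 17 - 5 = 12.
Only 12 units reach the market. On the demand curve, the marginal buyer's willingness to pay at Q = 12 is (325 - 12)/5 = 62.6.

62.6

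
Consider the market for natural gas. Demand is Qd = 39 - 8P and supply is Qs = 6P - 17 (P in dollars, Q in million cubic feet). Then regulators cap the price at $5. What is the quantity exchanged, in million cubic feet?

Setting quantity demanded equal to quantity supplied, 39 - 8P = 6P - 17, gives P* = 4 and Q* = 7.
The ceiling of 5 is above the equilibrium price 4, so it is not binding; the market clears at P* = 4, Q* = 7.

7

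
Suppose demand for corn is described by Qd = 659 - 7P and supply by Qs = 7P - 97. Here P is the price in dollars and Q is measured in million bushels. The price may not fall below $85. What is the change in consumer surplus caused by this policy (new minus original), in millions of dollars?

-5347.5

Equilibrium: 659 - 7P = 7P - 97, so 756 = 14P and P* = 54, Q* = 281.
The floor of 85 is above the equilibrium price 54, so it binds.
At P = 85: Qd = 659 - 7·85 = 64 and Qs = 7·85 - 97 = 498.
Consumer surplus without the control is ½ · (659/7 - 54) · 281 = 78961/14.
With the floor, consumers buy 64 units at 85, so CS = ½ · (659/7 - 85) · 64 = 2048/7.
Change in consumer surplus = 2048/7 - 78961/14 = -5347.5.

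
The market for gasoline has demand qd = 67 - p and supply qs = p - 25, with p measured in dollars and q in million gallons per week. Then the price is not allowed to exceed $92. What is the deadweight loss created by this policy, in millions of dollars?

0

Setting quantity demanded equal to quantity supplied, 67 - p = p - 25, gives p* = 46 and q* = 21.
The ceiling of 92 is above the equilibrium price 46, so it is not binding; the market clears at p* = 46, q* = 21.
Since the control does not bind, no trades are prevented and deadweight loss is zero.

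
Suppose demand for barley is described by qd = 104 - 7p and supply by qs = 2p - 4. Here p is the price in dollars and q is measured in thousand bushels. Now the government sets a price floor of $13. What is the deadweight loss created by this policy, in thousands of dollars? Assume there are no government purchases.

15.75

Setting quantity demanded equal to quantity supplied, 104 - 7p = 2p - 4, gives p* = 12 and q* = 20.
The floor of 13 is above the equilibrium price 12, so it binds.
At p = 13: qd = 104 - 7·13 = 13 and qs = 2·13 - 4 = 22.
Quantity traded falls to 13. At q = 13 the demand price is (104 - 13)/7 = 13 and the supply price is (4 + 13)/2 = 8.5.
Deadweight loss = ½ · (13 - 8.5) · (20 - 13) = ½ · 4.5 · 7 = 15.75.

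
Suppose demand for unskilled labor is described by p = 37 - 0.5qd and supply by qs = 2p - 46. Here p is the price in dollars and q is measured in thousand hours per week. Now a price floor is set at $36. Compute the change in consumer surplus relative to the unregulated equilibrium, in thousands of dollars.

-48

Rearranging demand gives qd = 74 - 2p. In a free market, 74 - 2p = 2p - 46 gives the equilibrium p* = 30, q* = 14.
The floor of 36 is above the equilibrium price 30, so it binds.
At p = 36: qd = 74 - 2·36 = 2 and qs = 2·36 - 46 = 26.
Consumer surplus without the control is ½ · (37 - 30) · 14 = 49.
With the floor, consumers buy 2 units at 36, so CS = ½ · (37 - 36) · 2 = 1.
Change in consumer surplus = 1 - 49 = -48.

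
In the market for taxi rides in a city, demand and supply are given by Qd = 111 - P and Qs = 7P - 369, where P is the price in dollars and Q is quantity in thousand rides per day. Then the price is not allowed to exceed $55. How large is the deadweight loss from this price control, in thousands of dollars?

Setting quantity demanded equal to quantity supplied, 111 - P = 7P - 369, gives P* = 60 and Q* = 51.
Because the ceiling (55) lies below the market-clearing price, it is binding.
At P = 55: Qd = 111 - 55 = 56 and Qs = 7·55 - 369 = 16.
Quantity traded falls to 16. At Q = 16 the demand price is 111 - 16 = 95 and the supply price is (369 + 16)/7 = 55.
Deadweight loss = ½ · (95 - 55) · (51 - 16) = ½ · 40 · 35 = 700.

700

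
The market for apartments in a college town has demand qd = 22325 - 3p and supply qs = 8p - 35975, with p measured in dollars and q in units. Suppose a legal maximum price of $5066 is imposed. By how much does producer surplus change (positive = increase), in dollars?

-1284426

Equilibrium: 22325 - 3p = 8p - 35975, so 58300 = 11p and p* = 5300, q* = 6425.
Since 5066 < 5300, the ceiling is binding.
At p = 5066: qd = 22325 - 3·5066 = 7127 and qs = 8·5066 - 35975 = 4553.
Producer surplus without the control is ½ · (5300 - 4496.875) · 6425 = 2580039.0625.
With the ceiling, producers sell 4553 units at 5066, so PS = ½ · (5066 - 4496.875) · 4553 = 1295613.0625.
Change in producer surplus = 1295613.0625 - 2580039.0625 = -1284426.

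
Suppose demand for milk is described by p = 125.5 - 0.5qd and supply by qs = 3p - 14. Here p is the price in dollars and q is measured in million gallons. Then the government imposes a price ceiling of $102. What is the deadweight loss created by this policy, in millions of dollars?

Rearranging demand gives qd = 251 - 2p. Setting quantity demanded equal to quantity supplied, 251 - 2p = 3p - 14, gives p* = 53 and q* = 145.
The ceiling of 102 is above the equilibrium price 53, so it is not binding; the market clears at p* = 53, q* = 145.
Since the control does not bind, no trades are prevented and deadweight loss is zero.

0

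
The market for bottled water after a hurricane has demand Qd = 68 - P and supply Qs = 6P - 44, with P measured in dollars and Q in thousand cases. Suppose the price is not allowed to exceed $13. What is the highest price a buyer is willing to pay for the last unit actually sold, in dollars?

34

Setting quantity demanded equal to quantity supplied, 68 - P = 6P - 44, gives P* = 16 and Q* = 52.
The ceiling of 13 is below the equilibrium price 16, so it binds.
At P = 13: Qd = 68 - 13 = 55 and Qs = 6·13 - 44 = 34.
Only 34 units reach the market. On the demand curve, the marginal buyer's willingness to pay at Q = 34 is (68 - 34) = 34.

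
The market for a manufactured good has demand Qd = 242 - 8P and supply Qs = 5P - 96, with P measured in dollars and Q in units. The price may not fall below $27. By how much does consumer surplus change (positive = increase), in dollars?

Equilibrium: 242 - 8P = 5P - 96, so 338 = 13P and P* = 26, Q* = 34.
The floor of 27 is above the equilibrium price 26, so it binds.
At P = 27: Qd = 242 - 8·27 = 26 and Qs = 5·27 - 96 = 39.
Consumer surplus without the control is ½ · (30.25 - 26) · 34 = 72.25.
With the floor, consumers buy 26 units at 27, so CS = ½ · (30.25 - 27) · 26 = 42.25.
Change in consumer surplus = 42.25 - 72.25 = -30.

-30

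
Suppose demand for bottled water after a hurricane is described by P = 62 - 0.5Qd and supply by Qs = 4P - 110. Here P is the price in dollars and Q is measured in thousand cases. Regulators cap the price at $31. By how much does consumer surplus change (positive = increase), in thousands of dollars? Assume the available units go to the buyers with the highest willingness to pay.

-144

Rearranging demand gives Qd = 124 - 2P. Equilibrium: 124 - 2P = 4P - 110, so 234 = 6P and P* = 39, Q* = 46.
Because the ceiling (31) lies below the market-clearing price, it is binding.
At P = 31: Qd = 124 - 2·31 = 62 and Qs = 4·31 - 110 = 14.
Consumer surplus without the control is ½ · (62 - 39) · 46 = 529.
With the ceiling, 14 units are sold at 31 (assume they go to the highest-value buyers). The demand price at Q = 14 is 55, so CS = ½ · [(62 - 31) + (55 - 31)] · 14 = 385.
Change in consumer surplus = 385 - 529 = -144.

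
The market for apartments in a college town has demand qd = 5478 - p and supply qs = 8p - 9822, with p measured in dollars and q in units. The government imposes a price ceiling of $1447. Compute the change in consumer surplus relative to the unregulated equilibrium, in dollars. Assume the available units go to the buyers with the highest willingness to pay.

Setting quantity demanded equal to quantity supplied, 5478 - p = 8p - 9822, gives p* = 1700 and q* = 3778.
Because the ceiling (1447) lies below the market-clearing price, it is binding.
At p = 1447: qd = 5478 - 1447 = 4031 and qs = 8·1447 - 9822 = 1754.
Consumer surplus without the control is ½ · (5478 - 1700) · 3778 = 7136642.
With the ceiling, 1754 units are sold at 1447 (assume they go to the highest-value buyers). The demand price at q = 1754 is 3724, so CS = ½ · [(5478 - 1447) + (3724 - 1447)] · 1754 = 5532116.
Change in consumer surplus = 5532116 - 7136642 = -1604526.

-1604526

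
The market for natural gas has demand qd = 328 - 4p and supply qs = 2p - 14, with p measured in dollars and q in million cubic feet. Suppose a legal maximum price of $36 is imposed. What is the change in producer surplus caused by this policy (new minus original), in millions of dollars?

-1659

In a free market, 328 - 4p = 2p - 14 gives the equilibrium p* = 57, q* = 100.
The ceiling of 36 is below the equilibrium price 57, so it binds.
At p = 36: qd = 328 - 4·36 = 184 and qs = 2·36 - 14 = 58.
Producer surplus without the control is ½ · (57 - 7) · 100 = 2500.
With the ceiling, producers sell 58 units at 36, so PS = ½ · (36 - 7) · 58 = 841.
Change in producer surplus = 841 - 2500 = -1659.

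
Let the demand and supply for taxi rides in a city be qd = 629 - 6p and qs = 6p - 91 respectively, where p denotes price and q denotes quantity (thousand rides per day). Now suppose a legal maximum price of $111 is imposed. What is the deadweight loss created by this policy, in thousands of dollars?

0

In a free market, 629 - 6p = 6p - 91 gives the equilibrium p* = 60, q* = 269.
Since 111 is above p* = 60, the ceiling does not bind and the free-market outcome prevails.
Since the control does not bind, no trades are prevented and deadweight loss is zero.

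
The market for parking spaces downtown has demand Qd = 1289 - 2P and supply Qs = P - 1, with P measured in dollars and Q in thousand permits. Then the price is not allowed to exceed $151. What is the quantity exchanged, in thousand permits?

150

Setting quantity demanded equal to quantity supplied, 1289 - 2P = P - 1, gives P* = 430 and Q* = 429.
The ceiling of 151 is below the equilibrium price 430, so it binds.
At P = 151: Qd = 1289 - 2·151 = 987 and Qs = 151 - 1 = 150.
The quantity actually transacted is the short side, supply: 150.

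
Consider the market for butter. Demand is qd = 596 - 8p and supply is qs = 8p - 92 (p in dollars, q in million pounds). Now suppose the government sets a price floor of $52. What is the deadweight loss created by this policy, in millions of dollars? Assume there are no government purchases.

Without the control the market clears where 596 - 8p = 8p - 92, i.e. p* = 43 and q* = 252.
Because the floor (52) lies above the market-clearing price, it is binding.
At p = 52: qd = 596 - 8·52 = 180 and qs = 8·52 - 92 = 324.
Quantity traded falls to 180. At q = 180 the demand price is (596 - 180)/8 = 52 and the supply price is (92 + 180)/8 = 34.
Deadweight loss = ½ · (52 - 34) · (252 - 180) = ½ · 18 · 72 = 648.

648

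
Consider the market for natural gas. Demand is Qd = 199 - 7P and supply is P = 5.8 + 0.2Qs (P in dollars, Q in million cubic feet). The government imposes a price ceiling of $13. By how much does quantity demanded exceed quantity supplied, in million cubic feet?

72

Rearranging supply gives Qs = 5P - 29. Equilibrium: 199 - 7P = 5P - 29, so 228 = 12P and P* = 19, Q* = 66.
Since 13 < 19, the ceiling is binding.
At P = 13: Qd = 199 - 7·13 = 108 and Qs = 5·13 - 29 = 36.
Shortage = Qd - Qs = 108 - 36 = 72.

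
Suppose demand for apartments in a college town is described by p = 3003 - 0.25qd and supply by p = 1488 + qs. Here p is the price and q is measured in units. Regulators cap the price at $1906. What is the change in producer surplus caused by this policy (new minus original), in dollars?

Rearranging demand gives qd = 12012 - 4p; rearranging supply gives qs = p - 1488. Setting quantity demanded equal to quantity supplied, 12012 - 4p = p - 1488, gives p* = 2700 and q* = 1212.
Since 1906 < 2700, the ceiling is binding.
At p = 1906: qd = 12012 - 4·1906 = 4388 and qs = 1906 - 1488 = 418.
Producer surplus without the control is ½ · (2700 - 1488) · 1212 = 734472.
With the ceiling, producers sell 418 units at 1906, so PS = ½ · (1906 - 1488) · 418 = 87362.
Change in producer surplus = 87362 - 734472 = -647110.

-647110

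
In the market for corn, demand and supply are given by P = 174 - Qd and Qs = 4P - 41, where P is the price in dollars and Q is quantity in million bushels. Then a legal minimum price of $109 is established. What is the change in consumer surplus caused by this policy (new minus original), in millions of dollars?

-6468

Rearranging demand gives Qd = 174 - P. In a free market, 174 - P = 4P - 41 gives the equilibrium P* = 43, Q* = 131.
Because the floor (109) lies above the market-clearing price, it is binding.
At P = 109: Qd = 174 - 109 = 65 and Qs = 4·109 - 41 = 395.
Consumer surplus without the control is ½ · (174 - 43) · 131 = 8580.5.
With the floor, consumers buy 65 units at 109, so CS = ½ · (174 - 109) · 65 = 2112.5.
Change in consumer surplus = 2112.5 - 8580.5 = -6468.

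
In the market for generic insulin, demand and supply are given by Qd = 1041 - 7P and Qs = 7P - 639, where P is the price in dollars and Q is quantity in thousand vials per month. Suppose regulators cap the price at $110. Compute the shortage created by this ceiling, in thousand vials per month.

140

Equilibrium: 1041 - 7P = 7P - 639, so 1680 = 14P and P* = 120, Q* = 201.
Since 110 < 120, the ceiling is binding.
At P = 110: Qd = 1041 - 7·110 = 271 and Qs = 7·110 - 639 = 131.
Shortage = Qd - Qs = 271 - 131 = 140.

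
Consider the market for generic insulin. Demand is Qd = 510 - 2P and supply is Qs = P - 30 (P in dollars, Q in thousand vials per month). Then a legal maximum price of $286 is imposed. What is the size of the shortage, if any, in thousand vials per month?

Setting quantity demanded equal to quantity supplied, 510 - 2P = P - 30, gives P* = 180 and Q* = 150.
Since 286 is above P* = 180, the ceiling does not bind and the free-market outcome prevails.
Since the control does not bind, there is no shortage.

0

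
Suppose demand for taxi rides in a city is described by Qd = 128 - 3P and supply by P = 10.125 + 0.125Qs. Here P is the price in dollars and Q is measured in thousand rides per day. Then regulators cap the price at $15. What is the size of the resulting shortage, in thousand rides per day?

44

Rearranging supply gives Qs = 8P - 81. Setting quantity demanded equal to quantity supplied, 128 - 3P = 8P - 81, gives P* = 19 and Q* = 71.
Because the ceiling (15) lies below the market-clearing price, it is binding.
At P = 15: Qd = 128 - 3·15 = 83 and Qs = 8·15 - 81 = 39.
Shortage = Qd - Qs = 83 - 39 = 44.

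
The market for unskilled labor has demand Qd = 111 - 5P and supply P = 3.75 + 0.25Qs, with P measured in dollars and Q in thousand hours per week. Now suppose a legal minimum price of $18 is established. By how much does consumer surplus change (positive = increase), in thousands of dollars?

Rearranging supply gives Qs = 4P - 15. Setting quantity demanded equal to quantity supplied, 111 - 5P = 4P - 15, gives P* = 14 and Q* = 41.
The floor of 18 is above the equilibrium price 14, so it binds.
At P = 18: Qd = 111 - 5·18 = 21 and Qs = 4·18 - 15 = 57.
Consumer surplus without the control is ½ · (22.2 - 14) · 41 = 168.1.
With the floor, consumers buy 21 units at 18, so CS = ½ · (22.2 - 18) · 21 = 44.1.
Change in consumer surplus = 44.1 - 168.1 = -124.

-124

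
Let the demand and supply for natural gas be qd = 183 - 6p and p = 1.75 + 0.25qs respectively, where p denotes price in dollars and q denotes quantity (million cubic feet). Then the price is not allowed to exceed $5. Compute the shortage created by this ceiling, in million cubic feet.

140

Rearranging supply gives qs = 4p - 7. Setting quantity demanded equal to quantity supplied, 183 - 6p = 4p - 7, gives p* = 19 and q* = 69.
The ceiling of 5 is below the equilibrium price 19, so it binds.
At p = 5: qd = 183 - 6·5 = 153 and qs = 4·5 - 7 = 13.
Shortage = qd - qs = 153 - 13 = 140.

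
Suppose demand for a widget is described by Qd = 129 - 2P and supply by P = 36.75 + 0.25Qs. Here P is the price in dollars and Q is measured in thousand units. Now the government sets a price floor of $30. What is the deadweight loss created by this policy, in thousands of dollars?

Rearranging supply gives Qs = 4P - 147. Setting quantity demanded equal to quantity supplied, 129 - 2P = 4P - 147, gives P* = 46 and Q* = 37.
The floor of 30 is below the equilibrium price 46, so it is not binding; the market clears at P* = 46, Q* = 37.
Since the control does not bind, no trades are prevented and deadweight loss is zero.

0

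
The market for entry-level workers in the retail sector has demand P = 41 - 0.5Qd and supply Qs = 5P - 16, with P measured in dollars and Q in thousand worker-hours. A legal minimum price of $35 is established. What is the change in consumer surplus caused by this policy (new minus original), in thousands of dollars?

-693

Rearranging demand gives Qd = 82 - 2P. Without the control the market clears where 82 - 2P = 5P - 16, i.e. P* = 14 and Q* = 54.
Because the floor (35) lies above the market-clearing price, it is binding.
At P = 35: Qd = 82 - 2·35 = 12 and Qs = 5·35 - 16 = 159.
Consumer surplus without the control is ½ · (41 - 14) · 54 = 729.
With the floor, consumers buy 12 units at 35, so CS = ½ · (41 - 35) · 12 = 36.
Change in consumer surplus = 36 - 729 = -693.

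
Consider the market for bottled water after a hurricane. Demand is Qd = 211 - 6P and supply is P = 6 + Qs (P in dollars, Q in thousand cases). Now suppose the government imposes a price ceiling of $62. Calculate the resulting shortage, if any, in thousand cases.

Rearranging supply gives Qs = P - 6. In a free market, 211 - 6P = P - 6 gives the equilibrium P* = 31, Q* = 25.
The ceiling of 62 is above the equilibrium price 31, so it is not binding; the market clears at P* = 31, Q* = 25.
Since the control does not bind, there is no shortage.

0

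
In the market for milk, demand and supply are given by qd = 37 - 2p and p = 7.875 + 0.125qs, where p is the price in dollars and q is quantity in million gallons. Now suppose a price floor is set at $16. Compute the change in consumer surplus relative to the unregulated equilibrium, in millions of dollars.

Rearranging supply gives qs = 8p - 63. Without the control the market clears where 37 - 2p = 8p - 63, i.e. p* = 10 and q* = 17.
Because the floor (16) lies above the market-clearing price, it is binding.
At p = 16: qd = 37 - 2·16 = 5 and qs = 8·16 - 63 = 65.
Consumer surplus without the control is ½ · (18.5 - 10) · 17 = 72.25.
With the floor, consumers buy 5 units at 16, so CS = ½ · (18.5 - 16) · 5 = 6.25.
Change in consumer surplus = 6.25 - 72.25 = -66.

-66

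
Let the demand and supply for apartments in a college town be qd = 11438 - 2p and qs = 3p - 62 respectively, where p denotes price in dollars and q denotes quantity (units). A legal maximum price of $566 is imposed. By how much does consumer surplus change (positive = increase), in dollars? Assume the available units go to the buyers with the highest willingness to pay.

Equilibrium: 11438 - 2p = 3p - 62, so 11500 = 5p and p* = 2300, q* = 6838.
Since 566 < 2300, the ceiling is binding.
At p = 566: qd = 11438 - 2·566 = 10306 and qs = 3·566 - 62 = 1636.
Consumer surplus without the control is ½ · (5719 - 2300) · 6838 = 11689561.
With the ceiling, 1636 units are sold at 566 (assume they go to the highest-value buyers). The demand price at q = 1636 is 4901, so CS = ½ · [(5719 - 566) + (4901 - 566)] · 1636 = 7761184.
Change in consumer surplus = 7761184 - 11689561 = -3928377.

-3928377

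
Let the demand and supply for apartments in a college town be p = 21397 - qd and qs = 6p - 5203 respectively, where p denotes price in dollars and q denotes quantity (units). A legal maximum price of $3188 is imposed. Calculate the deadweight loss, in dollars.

Rearranging demand gives qd = 21397 - p. In a free market, 21397 - p = 6p - 5203 gives the equilibrium p* = 3800, q* = 17597.
The ceiling of 3188 is below the equilibrium price 3800, so it binds.
At p = 3188: qd = 21397 - 3188 = 18209 and qs = 6·3188 - 5203 = 13925.
Quantity traded falls to 13925. At q = 13925 the demand price is 21397 - 13925 = 7472 and the supply price is (5203 + 13925)/6 = 3188.
Deadweight loss = ½ · (7472 - 3188) · (17597 - 13925) = ½ · 4284 · 3672 = 7865424.

7865424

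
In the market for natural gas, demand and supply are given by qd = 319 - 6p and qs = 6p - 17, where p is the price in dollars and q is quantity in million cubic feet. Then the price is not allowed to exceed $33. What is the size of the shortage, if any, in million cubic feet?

0

Equilibrium: 319 - 6p = 6p - 17, so 336 = 12p and p* = 28, q* = 151.
The ceiling of 33 is above the equilibrium price 28, so it is not binding; the market clears at p* = 28, q* = 151.
Since the control does not bind, there is no shortage.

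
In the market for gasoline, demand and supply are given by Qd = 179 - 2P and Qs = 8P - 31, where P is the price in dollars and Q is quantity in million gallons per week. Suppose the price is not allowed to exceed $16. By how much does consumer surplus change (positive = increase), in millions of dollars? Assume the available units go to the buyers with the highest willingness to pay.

85

Without the control the market clears where 179 - 2P = 8P - 31, i.e. P* = 21 and Q* = 137.
Because the ceiling (16) lies below the market-clearing price, it is binding.
At P = 16: Qd = 179 - 2·16 = 147 and Qs = 8·16 - 31 = 97.
Consumer surplus without the control is ½ · (89.5 - 21) · 137 = 4692.25.
With the ceiling, 97 units are sold at 16 (assume they go to the highest-value buyers). The demand price at Q = 97 is 41, so CS = ½ · [(89.5 - 16) + (41 - 16)] · 97 = 4777.25.
Change in consumer surplus = 4777.25 - 4692.25 = 85.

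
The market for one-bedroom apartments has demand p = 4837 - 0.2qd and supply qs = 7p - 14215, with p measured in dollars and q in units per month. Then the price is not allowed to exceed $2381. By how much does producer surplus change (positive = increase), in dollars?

Rearranging demand gives qd = 24185 - 5p. Equilibrium: 24185 - 5p = 7p - 14215, so 38400 = 12p and p* = 3200, q* = 8185.
Because the ceiling (2381) lies below the market-clearing price, it is binding.
At p = 2381: qd = 24185 - 5·2381 = 12280 and qs = 7·2381 - 14215 = 2452.
Producer surplus without the control is ½ · (3200 - 14215/7) · 8185 = 66994225/14.
With the ceiling, producers sell 2452 units at 2381, so PS = ½ · (2381 - 14215/7) · 2452 = 3006152/7.
Change in producer surplus = 3006152/7 - 66994225/14 = -4355851.5.

-4355851.5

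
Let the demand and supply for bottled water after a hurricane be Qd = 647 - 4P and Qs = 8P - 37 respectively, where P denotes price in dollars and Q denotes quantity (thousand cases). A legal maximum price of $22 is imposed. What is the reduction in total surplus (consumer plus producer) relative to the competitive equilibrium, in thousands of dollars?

Equilibrium: 647 - 4P = 8P - 37, so 684 = 12P and P* = 57, Q* = 419.
Because the ceiling (22) lies below the market-clearing price, it is binding.
At P = 22: Qd = 647 - 4·22 = 559 and Qs = 8·22 - 37 = 139.
Quantity traded falls to 139. At Q = 139 the demand price is (647 - 139)/4 = 127 and the supply price is (37 + 139)/8 = 22.
Deadweight loss = ½ · (127 - 22) · (419 - 139) = ½ · 105 · 280 = 14700.

14700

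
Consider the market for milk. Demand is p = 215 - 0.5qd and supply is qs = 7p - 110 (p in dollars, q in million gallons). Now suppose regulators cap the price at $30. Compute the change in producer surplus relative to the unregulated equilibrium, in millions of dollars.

Rearranging demand gives qd = 430 - 2p. Equilibrium: 430 - 2p = 7p - 110, so 540 = 9p and p* = 60, q* = 310.
Because the ceiling (30) lies below the market-clearing price, it is binding.
At p = 30: qd = 430 - 2·30 = 370 and qs = 7·30 - 110 = 100.
Producer surplus without the control is ½ · (60 - 110/7) · 310 = 48050/7.
With the ceiling, producers sell 100 units at 30, so PS = ½ · (30 - 110/7) · 100 = 5000/7.
Change in producer surplus = 5000/7 - 48050/7 = -6150.

-6150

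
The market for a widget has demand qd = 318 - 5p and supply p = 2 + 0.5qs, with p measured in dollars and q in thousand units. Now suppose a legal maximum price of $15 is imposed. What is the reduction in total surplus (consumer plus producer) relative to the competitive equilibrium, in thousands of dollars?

1345.4

Rearranging supply gives qs = 2p - 4. Equilibrium: 318 - 5p = 2p - 4, so 322 = 7p and p* = 46, q* = 88.
Since 15 < 46, the ceiling is binding.
At p = 15: qd = 318 - 5·15 = 243 and qs = 2·15 - 4 = 26.
Quantity traded falls to 26. At q = 26 the demand price is (318 - 26)/5 = 58.4 and the supply price is (4 + 26)/2 = 15.
Deadweight loss = ½ · (58.4 - 15) · (88 - 26) = ½ · 43.4 · 62 = 1345.4.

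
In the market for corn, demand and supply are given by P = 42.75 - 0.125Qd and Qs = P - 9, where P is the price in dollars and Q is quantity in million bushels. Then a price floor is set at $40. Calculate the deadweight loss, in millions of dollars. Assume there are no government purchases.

Rearranging demand gives Qd = 342 - 8P. Setting quantity demanded equal to quantity supplied, 342 - 8P = P - 9, gives P* = 39 and Q* = 30.
Because the floor (40) lies above the market-clearing price, it is binding.
At P = 40: Qd = 342 - 8·40 = 22 and Qs = 40 - 9 = 31.
Quantity traded falls to 22. At Q = 22 the demand price is (342 - 22)/8 = 40 and the supply price is 9 + 22 = 31.
Deadweight loss = ½ · (40 - 31) · (30 - 22) = ½ · 9 · 8 = 36.

36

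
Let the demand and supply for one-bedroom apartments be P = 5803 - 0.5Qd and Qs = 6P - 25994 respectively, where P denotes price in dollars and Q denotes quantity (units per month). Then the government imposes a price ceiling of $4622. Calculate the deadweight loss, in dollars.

Rearranging demand gives Qd = 11606 - 2P. Setting quantity demanded equal to quantity supplied, 11606 - 2P = 6P - 25994, gives P* = 4700 and Q* = 2206.
Because the ceiling (4622) lies below the market-clearing price, it is binding.
At P = 4622: Qd = 11606 - 2·4622 = 2362 and Qs = 6·4622 - 25994 = 1738.
Quantity traded falls to 1738. At Q = 1738 the demand price is (11606 - 1738)/2 = 4934 and the supply price is (25994 + 1738)/6 = 4622.
Deadweight loss = ½ · (4934 - 4622) · (2206 - 1738) = ½ · 312 · 468 = 73008.

73008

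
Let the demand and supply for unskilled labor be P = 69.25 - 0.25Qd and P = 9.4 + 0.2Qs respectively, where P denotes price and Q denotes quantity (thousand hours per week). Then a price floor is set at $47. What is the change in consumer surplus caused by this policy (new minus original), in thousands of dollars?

-1221

Rearranging demand gives Qd = 277 - 4P; rearranging supply gives Qs = 5P - 47. In a free market, 277 - 4P = 5P - 47 gives the equilibrium P* = 36, Q* = 133.
The floor of 47 is above the equilibrium price 36, so it binds.
At P = 47: Qd = 277 - 4·47 = 89 and Qs = 5·47 - 47 = 188.
Consumer surplus without the control is ½ · (69.25 - 36) · 133 = 2211.125.
With the floor, consumers buy 89 units at 47, so CS = ½ · (69.25 - 47) · 89 = 990.125.
Change in consumer surplus = 990.125 - 2211.125 = -1221.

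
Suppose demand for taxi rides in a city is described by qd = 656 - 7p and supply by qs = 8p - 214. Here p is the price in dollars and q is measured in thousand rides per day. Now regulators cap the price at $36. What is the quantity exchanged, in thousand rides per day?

In a free market, 656 - 7p = 8p - 214 gives the equilibrium p* = 58, q* = 250.
Because the ceiling (36) lies below the market-clearing price, it is binding.
At p = 36: qd = 656 - 7·36 = 404 and qs = 8·36 - 214 = 74.
The quantity actually transacted is the short side, supply: 74.

74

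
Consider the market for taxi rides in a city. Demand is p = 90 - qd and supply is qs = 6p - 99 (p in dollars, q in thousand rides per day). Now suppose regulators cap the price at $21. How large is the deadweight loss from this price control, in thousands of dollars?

Rearranging demand gives qd = 90 - p. Setting quantity demanded equal to quantity supplied, 90 - p = 6p - 99, gives p* = 27 and q* = 63.
The ceiling of 21 is below the equilibrium price 27, so it binds.
At p = 21: qd = 90 - 21 = 69 and qs = 6·21 - 99 = 27.
Quantity traded falls to 27. At q = 27 the demand price is 90 - 27 = 63 and the supply price is (99 + 27)/6 = 21.
Deadweight loss = ½ · (63 - 21) · (63 - 27) = ½ · 42 · 36 = 756.

756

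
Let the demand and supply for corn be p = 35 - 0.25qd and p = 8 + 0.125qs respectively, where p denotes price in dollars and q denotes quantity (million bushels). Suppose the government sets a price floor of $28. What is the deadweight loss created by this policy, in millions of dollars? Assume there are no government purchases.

Rearranging demand gives qd = 140 - 4p; rearranging supply gives qs = 8p - 64. In a free market, 140 - 4p = 8p - 64 gives the equilibrium p* = 17, q* = 72.
Since 28 > 17, the floor is binding.
At p = 28: qd = 140 - 4·28 = 28 and qs = 8·28 - 64 = 160.
Quantity traded falls to 28. At q = 28 the demand price is (140 - 28)/4 = 28 and the supply price is (64 + 28)/8 = 11.5.
Deadweight loss = ½ · (28 - 11.5) · (72 - 28) = ½ · 16.5 · 44 = 363.

363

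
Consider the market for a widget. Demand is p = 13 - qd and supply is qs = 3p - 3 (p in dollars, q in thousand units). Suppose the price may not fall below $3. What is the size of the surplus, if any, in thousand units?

Rearranging demand gives qd = 13 - p. In a free market, 13 - p = 3p - 3 gives the equilibrium p* = 4, q* = 9.
The floor of 3 is below the equilibrium price 4, so it is not binding; the market clears at p* = 4, q* = 9.
Since the control does not bind, there is no surplus.

0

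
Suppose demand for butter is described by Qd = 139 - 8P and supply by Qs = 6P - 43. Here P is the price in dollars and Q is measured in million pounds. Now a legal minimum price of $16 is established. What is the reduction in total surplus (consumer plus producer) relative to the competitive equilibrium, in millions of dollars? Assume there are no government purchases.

Setting quantity demanded equal to quantity supplied, 139 - 8P = 6P - 43, gives P* = 13 and Q* = 35.
The floor of 16 is above the equilibrium price 13, so it binds.
At P = 16: Qd = 139 - 8·16 = 11 and Qs = 6·16 - 43 = 53.
Quantity traded falls to 11. At Q = 11 the demand price is (139 - 11)/8 = 16 and the supply price is (43 + 11)/6 = 9.
Deadweight loss = ½ · (16 - 9) · (35 - 11) = ½ · 7 · 24 = 84.

84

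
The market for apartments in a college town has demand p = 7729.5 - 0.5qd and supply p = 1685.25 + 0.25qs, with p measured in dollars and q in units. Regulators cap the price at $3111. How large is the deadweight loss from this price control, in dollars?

2081526

Rearranging demand gives qd = 15459 - 2p; rearranging supply gives qs = 4p - 6741. In a free market, 15459 - 2p = 4p - 6741 gives the equilibrium p* = 3700, q* = 8059.
The ceiling of 3111 is below the equilibrium price 3700, so it binds.
At p = 3111: qd = 15459 - 2·3111 = 9237 and qs = 4·3111 - 6741 = 5703.
Quantity traded falls to 5703. At q = 5703 the demand price is (15459 - 5703)/2 = 4878 and the supply price is (6741 + 5703)/4 = 3111.
Deadweight loss = ½ · (4878 - 3111) · (8059 - 5703) = ½ · 1767 · 2356 = 2081526.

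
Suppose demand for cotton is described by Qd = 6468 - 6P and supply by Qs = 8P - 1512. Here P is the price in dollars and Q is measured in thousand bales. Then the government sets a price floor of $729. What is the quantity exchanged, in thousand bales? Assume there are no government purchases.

Equilibrium: 6468 - 6P = 8P - 1512, so 7980 = 14P and P* = 570, Q* = 3048.
The floor of 729 is above the equilibrium price 570, so it binds.
At P = 729: Qd = 6468 - 6·729 = 2094 and Qs = 8·729 - 1512 = 4320.
The quantity actually transacted is the short side, demand: 2094.

2094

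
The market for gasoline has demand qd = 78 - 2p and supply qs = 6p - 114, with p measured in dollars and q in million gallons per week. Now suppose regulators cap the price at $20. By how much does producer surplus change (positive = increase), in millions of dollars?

Setting quantity demanded equal to quantity supplied, 78 - 2p = 6p - 114, gives p* = 24 and q* = 30.
Because the ceiling (20) lies below the market-clearing price, it is binding.
At p = 20: qd = 78 - 2·20 = 38 and qs = 6·20 - 114 = 6.
Producer surplus without the control is ½ · (24 - 19) · 30 = 75.
With the ceiling, producers sell 6 units at 20, so PS = ½ · (20 - 19) · 6 = 3.
Change in producer surplus = 3 - 75 = -72.

-72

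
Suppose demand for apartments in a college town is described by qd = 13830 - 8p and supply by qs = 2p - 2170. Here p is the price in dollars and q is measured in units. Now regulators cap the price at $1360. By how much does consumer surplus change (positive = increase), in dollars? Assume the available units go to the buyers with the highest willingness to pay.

In a free market, 13830 - 8p = 2p - 2170 gives the equilibrium p* = 1600, q* = 1030.
Since 1360 < 1600, the ceiling is binding.
At p = 1360: qd = 13830 - 8·1360 = 2950 and qs = 2·1360 - 2170 = 550.
Consumer surplus without the control is ½ · (1728.75 - 1600) · 1030 = 66306.25.
With the ceiling, 550 units are sold at 1360 (assume they go to the highest-value buyers). The demand price at q = 550 is 1660, so CS = ½ · [(1728.75 - 1360) + (1660 - 1360)] · 550 = 183906.25.
Change in consumer surplus = 183906.25 - 66306.25 = 117600.

117600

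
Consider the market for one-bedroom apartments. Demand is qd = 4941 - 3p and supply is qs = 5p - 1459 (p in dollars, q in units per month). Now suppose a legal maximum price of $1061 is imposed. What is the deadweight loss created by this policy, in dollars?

0

Equilibrium: 4941 - 3p = 5p - 1459, so 6400 = 8p and p* = 800, q* = 2541.
The ceiling of 1061 is above the equilibrium price 800, so it is not binding; the market clears at p* = 800, q* = 2541.
Since the control does not bind, no trades are prevented and deadweight loss is zero.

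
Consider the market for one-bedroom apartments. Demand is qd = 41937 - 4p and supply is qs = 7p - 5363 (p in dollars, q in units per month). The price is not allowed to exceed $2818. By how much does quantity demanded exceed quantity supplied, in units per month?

16302

In a free market, 41937 - 4p = 7p - 5363 gives the equilibrium p* = 4300, q* = 24737.
Because the ceiling (2818) lies below the market-clearing price, it is binding.
At p = 2818: qd = 41937 - 4·2818 = 30665 and qs = 7·2818 - 5363 = 14363.
Shortage = qd - qs = 30665 - 14363 = 16302.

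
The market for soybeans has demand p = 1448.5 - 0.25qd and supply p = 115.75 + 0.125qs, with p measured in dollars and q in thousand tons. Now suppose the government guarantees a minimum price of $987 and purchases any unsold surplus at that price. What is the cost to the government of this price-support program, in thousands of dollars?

Rearranging demand gives qd = 5794 - 4p; rearranging supply gives qs = 8p - 926. In a free market, 5794 - 4p = 8p - 926 gives the equilibrium p* = 560, q* = 3554.
The floor of 987 is above the equilibrium price 560, so it binds.
At p = 987: qd = 5794 - 4·987 = 1846 and qs = 8·987 - 926 = 6970.
Surplus = qs - qd = 5124.
Government expenditure = surplus × support price = 5124 × 987 = 5057388.

5057388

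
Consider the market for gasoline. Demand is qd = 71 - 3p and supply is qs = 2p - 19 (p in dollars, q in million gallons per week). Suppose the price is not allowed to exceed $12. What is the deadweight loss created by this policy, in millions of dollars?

60

Equilibrium: 71 - 3p = 2p - 19, so 90 = 5p and p* = 18, q* = 17.
Since 12 < 18, the ceiling is binding.
At p = 12: qd = 71 - 3·12 = 35 and qs = 2·12 - 19 = 5.
Quantity traded falls to 5. At q = 5 the demand price is (71 - 5)/3 = 22 and the supply price is (19 + 5)/2 = 12.
Deadweight loss = ½ · (22 - 12) · (17 - 5) = ½ · 10 · 12 = 60.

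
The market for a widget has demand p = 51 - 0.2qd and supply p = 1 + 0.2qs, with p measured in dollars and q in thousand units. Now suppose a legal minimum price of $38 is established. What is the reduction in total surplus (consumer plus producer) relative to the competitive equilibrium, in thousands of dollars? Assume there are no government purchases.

Rearranging demand gives qd = 255 - 5p; rearranging supply gives qs = 5p - 5. Setting quantity demanded equal to quantity supplied, 255 - 5p = 5p - 5, gives p* = 26 and q* = 125.
Since 38 > 26, the floor is binding.
At p = 38: qd = 255 - 5·38 = 65 and qs = 5·38 - 5 = 185.
Quantity traded falls to 65. At q = 65 the demand price is (255 - 65)/5 = 38 and the supply price is (5 + 65)/5 = 14.
Deadweight loss = ½ · (38 - 14) · (125 - 65) = ½ · 24 · 60 = 720.

720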